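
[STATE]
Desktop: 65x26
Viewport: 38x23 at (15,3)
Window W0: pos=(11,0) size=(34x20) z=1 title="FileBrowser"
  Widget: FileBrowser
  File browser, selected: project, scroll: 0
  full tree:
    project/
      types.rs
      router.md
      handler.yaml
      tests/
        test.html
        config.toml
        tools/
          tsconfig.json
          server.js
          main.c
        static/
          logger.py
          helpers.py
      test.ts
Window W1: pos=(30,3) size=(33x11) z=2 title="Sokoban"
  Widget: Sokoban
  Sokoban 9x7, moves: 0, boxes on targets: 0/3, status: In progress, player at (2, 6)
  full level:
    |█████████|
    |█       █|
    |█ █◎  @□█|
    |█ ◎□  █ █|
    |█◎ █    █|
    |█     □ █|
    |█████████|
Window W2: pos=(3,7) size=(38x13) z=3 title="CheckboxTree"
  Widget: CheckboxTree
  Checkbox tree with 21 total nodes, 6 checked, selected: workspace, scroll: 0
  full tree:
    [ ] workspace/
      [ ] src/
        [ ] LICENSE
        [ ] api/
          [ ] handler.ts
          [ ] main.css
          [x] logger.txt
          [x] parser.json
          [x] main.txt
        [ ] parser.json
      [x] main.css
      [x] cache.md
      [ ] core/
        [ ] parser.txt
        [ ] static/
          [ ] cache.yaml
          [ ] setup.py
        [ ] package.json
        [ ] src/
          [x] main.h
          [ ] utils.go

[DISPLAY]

-] project/    ┏━━━━━━━━━━━━━━━━━━━━━━
 types.rs      ┃ Sokoban              
 router.md     ┠──────────────────────
 handler.yaml  ┃█████████             
━━━━━━━━━━━━━━━━━━━━━━━━━┓            
ee                       ┃            
─────────────────────────┨            
ace/                     ┃            
                         ┃            
CENSE                    ┃            
i/                       ┃━━━━━━━━━━━━
handler.ts               ┃   ┃        
main.css                 ┃   ┃        
logger.txt               ┃   ┃        
parser.json              ┃   ┃        
main.txt                 ┃   ┃        
━━━━━━━━━━━━━━━━━━━━━━━━━┛━━━┛        
                                      
                                      
                                      
                                      
                                      
                                      


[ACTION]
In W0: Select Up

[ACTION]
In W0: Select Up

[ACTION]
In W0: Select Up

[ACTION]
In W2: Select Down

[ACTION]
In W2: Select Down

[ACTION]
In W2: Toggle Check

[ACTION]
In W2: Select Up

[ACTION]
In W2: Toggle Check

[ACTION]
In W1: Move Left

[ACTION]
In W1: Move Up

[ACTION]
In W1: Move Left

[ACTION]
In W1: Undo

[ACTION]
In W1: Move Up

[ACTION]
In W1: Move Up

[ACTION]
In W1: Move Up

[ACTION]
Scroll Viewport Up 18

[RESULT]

━━━━━━━━━━━━━━━━━━━━━━━━━━━━━┓        
leBrowser                    ┃        
─────────────────────────────┨        
-] project/    ┏━━━━━━━━━━━━━━━━━━━━━━
 types.rs      ┃ Sokoban              
 router.md     ┠──────────────────────
 handler.yaml  ┃█████████             
━━━━━━━━━━━━━━━━━━━━━━━━━┓            
ee                       ┃            
─────────────────────────┨            
ace/                     ┃            
                         ┃            
CENSE                    ┃            
i/                       ┃━━━━━━━━━━━━
handler.ts               ┃   ┃        
main.css                 ┃   ┃        
logger.txt               ┃   ┃        
parser.json              ┃   ┃        
main.txt                 ┃   ┃        
━━━━━━━━━━━━━━━━━━━━━━━━━┛━━━┛        
                                      
                                      
                                      


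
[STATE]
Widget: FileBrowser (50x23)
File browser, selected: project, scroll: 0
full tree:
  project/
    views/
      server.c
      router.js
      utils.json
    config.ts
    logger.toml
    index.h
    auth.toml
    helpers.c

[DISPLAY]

> [-] project/                                    
    [+] views/                                    
    config.ts                                     
    logger.toml                                   
    index.h                                       
    auth.toml                                     
    helpers.c                                     
                                                  
                                                  
                                                  
                                                  
                                                  
                                                  
                                                  
                                                  
                                                  
                                                  
                                                  
                                                  
                                                  
                                                  
                                                  
                                                  


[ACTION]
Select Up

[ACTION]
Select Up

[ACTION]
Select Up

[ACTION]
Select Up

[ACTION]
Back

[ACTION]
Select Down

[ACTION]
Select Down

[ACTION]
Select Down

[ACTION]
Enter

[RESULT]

  [-] project/                                    
    [+] views/                                    
    config.ts                                     
  > logger.toml                                   
    index.h                                       
    auth.toml                                     
    helpers.c                                     
                                                  
                                                  
                                                  
                                                  
                                                  
                                                  
                                                  
                                                  
                                                  
                                                  
                                                  
                                                  
                                                  
                                                  
                                                  
                                                  


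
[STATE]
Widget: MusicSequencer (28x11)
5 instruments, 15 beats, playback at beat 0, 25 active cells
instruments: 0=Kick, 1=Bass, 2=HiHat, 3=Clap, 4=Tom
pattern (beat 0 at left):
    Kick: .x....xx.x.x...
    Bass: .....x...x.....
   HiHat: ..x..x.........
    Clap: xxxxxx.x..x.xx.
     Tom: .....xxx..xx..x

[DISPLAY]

      ▼12345678901234       
  Kick·█····██·█·█···       
  Bass·····█···█·····       
 HiHat··█··█·········       
  Clap██████·█··█·██·       
   Tom·····███··██··█       
                            
                            
                            
                            
                            


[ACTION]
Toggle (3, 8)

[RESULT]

      ▼12345678901234       
  Kick·█····██·█·█···       
  Bass·····█···█·····       
 HiHat··█··█·········       
  Clap██████·██·█·██·       
   Tom·····███··██··█       
                            
                            
                            
                            
                            


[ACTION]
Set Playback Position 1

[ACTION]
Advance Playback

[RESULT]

      01▼345678901234       
  Kick·█····██·█·█···       
  Bass·····█···█·····       
 HiHat··█··█·········       
  Clap██████·██·█·██·       
   Tom·····███··██··█       
                            
                            
                            
                            
                            


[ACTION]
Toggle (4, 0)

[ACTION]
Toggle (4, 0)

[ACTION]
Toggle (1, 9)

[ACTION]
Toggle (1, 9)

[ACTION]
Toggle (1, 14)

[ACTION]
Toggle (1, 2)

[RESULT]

      01▼345678901234       
  Kick·█····██·█·█···       
  Bass··█··█···█····█       
 HiHat··█··█·········       
  Clap██████·██·█·██·       
   Tom·····███··██··█       
                            
                            
                            
                            
                            


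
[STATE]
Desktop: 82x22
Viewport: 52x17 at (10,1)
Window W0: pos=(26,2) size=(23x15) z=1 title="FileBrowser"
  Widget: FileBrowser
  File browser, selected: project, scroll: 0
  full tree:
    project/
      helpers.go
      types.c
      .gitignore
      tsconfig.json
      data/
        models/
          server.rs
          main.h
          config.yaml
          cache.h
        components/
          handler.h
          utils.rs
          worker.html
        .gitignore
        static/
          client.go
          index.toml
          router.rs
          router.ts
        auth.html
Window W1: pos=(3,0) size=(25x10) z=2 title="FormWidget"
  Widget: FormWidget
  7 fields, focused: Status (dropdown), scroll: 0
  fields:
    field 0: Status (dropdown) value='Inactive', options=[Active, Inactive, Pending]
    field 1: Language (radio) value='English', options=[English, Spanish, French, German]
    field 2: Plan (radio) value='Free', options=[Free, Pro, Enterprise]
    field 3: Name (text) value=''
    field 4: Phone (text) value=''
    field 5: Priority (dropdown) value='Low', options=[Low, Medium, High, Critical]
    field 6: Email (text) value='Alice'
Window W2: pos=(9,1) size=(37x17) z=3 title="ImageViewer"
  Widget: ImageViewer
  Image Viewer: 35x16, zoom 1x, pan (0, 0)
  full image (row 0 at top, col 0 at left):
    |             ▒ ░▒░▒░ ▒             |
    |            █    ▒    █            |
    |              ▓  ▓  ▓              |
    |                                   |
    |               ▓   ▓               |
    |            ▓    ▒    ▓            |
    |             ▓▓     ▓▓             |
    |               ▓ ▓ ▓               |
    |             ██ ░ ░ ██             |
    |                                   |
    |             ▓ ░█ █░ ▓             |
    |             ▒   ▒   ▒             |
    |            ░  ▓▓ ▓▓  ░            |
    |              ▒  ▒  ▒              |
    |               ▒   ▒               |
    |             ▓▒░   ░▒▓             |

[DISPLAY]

━━━━━━━━━━━━━━━━━━━━━━━━━━━━━━━━━━━┓                
 ImageViewer                       ┃━━┓             
───────────────────────────────────┨  ┃             
             ▒ ░▒░▒░ ▒             ┃──┨             
            █    ▒    █            ┃  ┃             
              ▓  ▓  ▓              ┃  ┃             
                                   ┃  ┃             
               ▓   ▓               ┃  ┃             
            ▓    ▒    ▓            ┃  ┃             
             ▓▓     ▓▓             ┃  ┃             
               ▓ ▓ ▓               ┃  ┃             
             ██ ░ ░ ██             ┃  ┃             
                                   ┃  ┃             
             ▓ ░█ █░ ▓             ┃  ┃             
             ▒   ▒   ▒             ┃  ┃             
            ░  ▓▓ ▓▓  ░            ┃━━┛             
━━━━━━━━━━━━━━━━━━━━━━━━━━━━━━━━━━━┛                


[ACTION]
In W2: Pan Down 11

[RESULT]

━━━━━━━━━━━━━━━━━━━━━━━━━━━━━━━━━━━┓                
 ImageViewer                       ┃━━┓             
───────────────────────────────────┨  ┃             
             ▒   ▒   ▒             ┃──┨             
            ░  ▓▓ ▓▓  ░            ┃  ┃             
              ▒  ▒  ▒              ┃  ┃             
               ▒   ▒               ┃  ┃             
             ▓▒░   ░▒▓             ┃  ┃             
                                   ┃  ┃             
                                   ┃  ┃             
                                   ┃  ┃             
                                   ┃  ┃             
                                   ┃  ┃             
                                   ┃  ┃             
                                   ┃  ┃             
                                   ┃━━┛             
━━━━━━━━━━━━━━━━━━━━━━━━━━━━━━━━━━━┛                


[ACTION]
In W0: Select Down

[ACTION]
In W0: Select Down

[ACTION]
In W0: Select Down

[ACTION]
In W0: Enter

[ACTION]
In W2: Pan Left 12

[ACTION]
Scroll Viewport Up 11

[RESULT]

━━━━━━━━━━━━━━━━━┓                                  
━━━━━━━━━━━━━━━━━━━━━━━━━━━━━━━━━━━┓                
 ImageViewer                       ┃━━┓             
───────────────────────────────────┨  ┃             
             ▒   ▒   ▒             ┃──┨             
            ░  ▓▓ ▓▓  ░            ┃  ┃             
              ▒  ▒  ▒              ┃  ┃             
               ▒   ▒               ┃  ┃             
             ▓▒░   ░▒▓             ┃  ┃             
                                   ┃  ┃             
                                   ┃  ┃             
                                   ┃  ┃             
                                   ┃  ┃             
                                   ┃  ┃             
                                   ┃  ┃             
                                   ┃  ┃             
                                   ┃━━┛             


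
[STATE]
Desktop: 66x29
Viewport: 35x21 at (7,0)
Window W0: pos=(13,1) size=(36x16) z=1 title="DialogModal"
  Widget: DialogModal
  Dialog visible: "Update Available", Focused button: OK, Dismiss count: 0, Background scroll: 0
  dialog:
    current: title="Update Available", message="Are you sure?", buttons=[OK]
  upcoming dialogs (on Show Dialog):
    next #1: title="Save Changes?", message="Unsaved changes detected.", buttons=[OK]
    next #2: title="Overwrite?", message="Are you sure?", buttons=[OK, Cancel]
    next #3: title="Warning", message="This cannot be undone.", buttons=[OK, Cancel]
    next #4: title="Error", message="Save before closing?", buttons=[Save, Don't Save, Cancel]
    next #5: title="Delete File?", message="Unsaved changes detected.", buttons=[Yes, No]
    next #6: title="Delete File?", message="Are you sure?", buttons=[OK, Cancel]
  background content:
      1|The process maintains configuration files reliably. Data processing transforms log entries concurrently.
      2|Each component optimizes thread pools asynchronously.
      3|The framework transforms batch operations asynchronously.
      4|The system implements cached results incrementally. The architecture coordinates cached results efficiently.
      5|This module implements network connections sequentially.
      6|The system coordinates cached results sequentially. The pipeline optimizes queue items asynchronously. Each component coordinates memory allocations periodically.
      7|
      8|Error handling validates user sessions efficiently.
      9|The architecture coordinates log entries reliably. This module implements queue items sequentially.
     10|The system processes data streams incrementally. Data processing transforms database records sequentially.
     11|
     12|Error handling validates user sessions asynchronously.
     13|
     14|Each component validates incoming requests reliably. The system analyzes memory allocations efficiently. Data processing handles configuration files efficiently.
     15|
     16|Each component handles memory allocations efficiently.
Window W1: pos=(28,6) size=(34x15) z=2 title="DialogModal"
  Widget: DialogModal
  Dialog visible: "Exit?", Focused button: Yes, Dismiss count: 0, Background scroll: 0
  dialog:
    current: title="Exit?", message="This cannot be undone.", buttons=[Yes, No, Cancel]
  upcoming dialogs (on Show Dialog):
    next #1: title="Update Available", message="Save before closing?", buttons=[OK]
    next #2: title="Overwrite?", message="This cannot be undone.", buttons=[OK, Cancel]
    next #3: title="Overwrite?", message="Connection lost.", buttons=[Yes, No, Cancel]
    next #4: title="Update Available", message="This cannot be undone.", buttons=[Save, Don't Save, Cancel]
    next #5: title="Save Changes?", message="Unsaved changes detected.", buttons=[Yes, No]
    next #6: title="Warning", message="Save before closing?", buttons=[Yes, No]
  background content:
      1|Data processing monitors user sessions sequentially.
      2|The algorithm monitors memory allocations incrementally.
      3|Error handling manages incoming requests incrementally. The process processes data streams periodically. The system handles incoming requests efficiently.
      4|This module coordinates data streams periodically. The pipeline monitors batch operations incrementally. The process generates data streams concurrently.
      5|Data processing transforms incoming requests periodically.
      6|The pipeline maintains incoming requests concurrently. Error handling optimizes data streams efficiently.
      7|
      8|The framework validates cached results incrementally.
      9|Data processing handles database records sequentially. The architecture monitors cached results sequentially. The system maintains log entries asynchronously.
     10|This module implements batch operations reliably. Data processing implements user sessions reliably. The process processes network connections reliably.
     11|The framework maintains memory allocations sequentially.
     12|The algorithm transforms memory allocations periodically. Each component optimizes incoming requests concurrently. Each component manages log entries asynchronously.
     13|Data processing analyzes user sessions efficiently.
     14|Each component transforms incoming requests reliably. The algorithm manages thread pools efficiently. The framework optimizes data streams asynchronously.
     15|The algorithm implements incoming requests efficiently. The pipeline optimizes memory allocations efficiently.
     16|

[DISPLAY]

                                   
      ┏━━━━━━━━━━━━━━━━━━━━━━━━━━━━
      ┃ DialogModal                
      ┠────────────────────────────
      ┃The process maintains config
      ┃Each component optimizes thr
      ┃The framework ┏━━━━━━━━━━━━━
      ┃The sys┌──────┃ DialogModal 
      ┃This mo│ Updat┠─────────────
      ┃The sys│  Are ┃Data processi
      ┃       │      ┃The algorithm
      ┃Error h└──────┃Error handlin
      ┃The architectu┃Thi┌─────────
      ┃The system pro┃Dat│         
      ┃              ┃The│ This can
      ┃Error handling┃   │  [Yes]  
      ┗━━━━━━━━━━━━━━┃The└─────────
                     ┃Data processi
                     ┃This module i
                     ┃The framework
                     ┗━━━━━━━━━━━━━


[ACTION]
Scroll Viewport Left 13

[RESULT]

                                   
             ┏━━━━━━━━━━━━━━━━━━━━━
             ┃ DialogModal         
             ┠─────────────────────
             ┃The process maintains
             ┃Each component optimi
             ┃The framework ┏━━━━━━
             ┃The sys┌──────┃ Dialo
             ┃This mo│ Updat┠──────
             ┃The sys│  Are ┃Data p
             ┃       │      ┃The al
             ┃Error h└──────┃Error 
             ┃The architectu┃Thi┌──
             ┃The system pro┃Dat│  
             ┃              ┃The│ T
             ┃Error handling┃   │  
             ┗━━━━━━━━━━━━━━┃The└──
                            ┃Data p
                            ┃This m
                            ┃The fr
                            ┗━━━━━━


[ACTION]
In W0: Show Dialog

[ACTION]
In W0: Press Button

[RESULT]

                                   
             ┏━━━━━━━━━━━━━━━━━━━━━
             ┃ DialogModal         
             ┠─────────────────────
             ┃The process maintains
             ┃Each component optimi
             ┃The framework ┏━━━━━━
             ┃The system imp┃ Dialo
             ┃This module im┠──────
             ┃The system coo┃Data p
             ┃              ┃The al
             ┃Error handling┃Error 
             ┃The architectu┃Thi┌──
             ┃The system pro┃Dat│  
             ┃              ┃The│ T
             ┃Error handling┃   │  
             ┗━━━━━━━━━━━━━━┃The└──
                            ┃Data p
                            ┃This m
                            ┃The fr
                            ┗━━━━━━


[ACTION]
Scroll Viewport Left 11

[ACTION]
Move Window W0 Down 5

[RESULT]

                                   
                                   
                                   
                                   
                                   
                                   
             ┏━━━━━━━━━━━━━━┏━━━━━━
             ┃ DialogModal  ┃ Dialo
             ┠──────────────┠──────
             ┃The process ma┃Data p
             ┃Each component┃The al
             ┃The framework ┃Error 
             ┃The system imp┃Thi┌──
             ┃This module im┃Dat│  
             ┃The system coo┃The│ T
             ┃              ┃   │  
             ┃Error handling┃The└──
             ┃The architectu┃Data p
             ┃The system pro┃This m
             ┃              ┃The fr
             ┃Error handling┗━━━━━━


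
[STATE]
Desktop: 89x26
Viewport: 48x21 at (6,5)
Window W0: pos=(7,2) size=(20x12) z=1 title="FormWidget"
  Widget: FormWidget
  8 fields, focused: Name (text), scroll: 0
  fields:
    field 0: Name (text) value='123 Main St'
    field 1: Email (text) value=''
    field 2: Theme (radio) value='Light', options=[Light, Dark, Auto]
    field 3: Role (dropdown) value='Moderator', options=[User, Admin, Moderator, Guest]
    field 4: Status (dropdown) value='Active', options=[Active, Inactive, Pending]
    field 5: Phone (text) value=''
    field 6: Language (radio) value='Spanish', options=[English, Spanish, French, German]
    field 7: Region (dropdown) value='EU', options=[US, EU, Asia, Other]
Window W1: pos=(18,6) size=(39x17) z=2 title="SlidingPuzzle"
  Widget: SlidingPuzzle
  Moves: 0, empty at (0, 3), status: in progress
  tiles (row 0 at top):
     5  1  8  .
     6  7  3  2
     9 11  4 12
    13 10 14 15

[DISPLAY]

 ┃> Name:       [12]┃                           
 ┃  Email:  ┏━━━━━━━━━━━━━━━━━━━━━━━━━━━━━━━━━━━
 ┃  Theme:  ┃ SlidingPuzzle                     
 ┃  Role:   ┠───────────────────────────────────
 ┃  Status: ┃┌────┬────┬────┬────┐              
 ┃  Phone:  ┃│  5 │  1 │  8 │    │              
 ┃  Language┃├────┼────┼────┼────┤              
 ┃  Region: ┃│  6 │  7 │  3 │  2 │              
 ┗━━━━━━━━━━┃├────┼────┼────┼────┤              
            ┃│  9 │ 11 │  4 │ 12 │              
            ┃├────┼────┼────┼────┤              
            ┃│ 13 │ 10 │ 14 │ 15 │              
            ┃└────┴────┴────┴────┘              
            ┃Moves: 0                           
            ┃                                   
            ┃                                   
            ┃                                   
            ┗━━━━━━━━━━━━━━━━━━━━━━━━━━━━━━━━━━━
                                                
                                                
                                                


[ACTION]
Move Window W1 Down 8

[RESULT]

 ┃> Name:       [12]┃                           
 ┃  Email:      [  ]┃                           
 ┃  Theme:      (●) ┃                           
 ┃  Role:       [M▼]┃                           
 ┃  Status: ┏━━━━━━━━━━━━━━━━━━━━━━━━━━━━━━━━━━━
 ┃  Phone:  ┃ SlidingPuzzle                     
 ┃  Language┠───────────────────────────────────
 ┃  Region: ┃┌────┬────┬────┬────┐              
 ┗━━━━━━━━━━┃│  5 │  1 │  8 │    │              
            ┃├────┼────┼────┼────┤              
            ┃│  6 │  7 │  3 │  2 │              
            ┃├────┼────┼────┼────┤              
            ┃│  9 │ 11 │  4 │ 12 │              
            ┃├────┼────┼────┼────┤              
            ┃│ 13 │ 10 │ 14 │ 15 │              
            ┃└────┴────┴────┴────┘              
            ┃Moves: 0                           
            ┃                                   
            ┃                                   
            ┃                                   
            ┗━━━━━━━━━━━━━━━━━━━━━━━━━━━━━━━━━━━


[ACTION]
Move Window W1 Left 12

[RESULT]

 ┃> Name:       [12]┃                           
 ┃  Email:      [  ]┃                           
 ┃  Theme:      (●) ┃                           
 ┃  Role:       [M▼]┃                           
┏━━━━━━━━━━━━━━━━━━━━━━━━━━━━━━━━━━━━━┓         
┃ SlidingPuzzle                       ┃         
┠─────────────────────────────────────┨         
┃┌────┬────┬────┬────┐                ┃         
┃│  5 │  1 │  8 │    │                ┃         
┃├────┼────┼────┼────┤                ┃         
┃│  6 │  7 │  3 │  2 │                ┃         
┃├────┼────┼────┼────┤                ┃         
┃│  9 │ 11 │  4 │ 12 │                ┃         
┃├────┼────┼────┼────┤                ┃         
┃│ 13 │ 10 │ 14 │ 15 │                ┃         
┃└────┴────┴────┴────┘                ┃         
┃Moves: 0                             ┃         
┃                                     ┃         
┃                                     ┃         
┃                                     ┃         
┗━━━━━━━━━━━━━━━━━━━━━━━━━━━━━━━━━━━━━┛         


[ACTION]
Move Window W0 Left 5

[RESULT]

ame:       [12]┃                                
mail:      [  ]┃                                
heme:      (●) ┃                                
ole:       [M▼]┃                                
┏━━━━━━━━━━━━━━━━━━━━━━━━━━━━━━━━━━━━━┓         
┃ SlidingPuzzle                       ┃         
┠─────────────────────────────────────┨         
┃┌────┬────┬────┬────┐                ┃         
┃│  5 │  1 │  8 │    │                ┃         
┃├────┼────┼────┼────┤                ┃         
┃│  6 │  7 │  3 │  2 │                ┃         
┃├────┼────┼────┼────┤                ┃         
┃│  9 │ 11 │  4 │ 12 │                ┃         
┃├────┼────┼────┼────┤                ┃         
┃│ 13 │ 10 │ 14 │ 15 │                ┃         
┃└────┴────┴────┴────┘                ┃         
┃Moves: 0                             ┃         
┃                                     ┃         
┃                                     ┃         
┃                                     ┃         
┗━━━━━━━━━━━━━━━━━━━━━━━━━━━━━━━━━━━━━┛         


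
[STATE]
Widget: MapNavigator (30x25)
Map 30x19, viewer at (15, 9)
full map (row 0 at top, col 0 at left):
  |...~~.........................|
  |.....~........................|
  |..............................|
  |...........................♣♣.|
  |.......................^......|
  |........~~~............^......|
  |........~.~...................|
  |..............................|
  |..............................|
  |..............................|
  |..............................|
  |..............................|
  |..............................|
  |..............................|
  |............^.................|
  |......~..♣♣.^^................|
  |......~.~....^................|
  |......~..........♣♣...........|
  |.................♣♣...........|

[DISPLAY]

                              
                              
                              
...~~.........................
.....~........................
..............................
...........................♣♣.
.......................^......
........~~~............^......
........~.~...................
..............................
..............................
...............@..............
..............................
..............................
..............................
..............................
............^.................
......~..♣♣.^^................
......~.~....^................
......~..........♣♣...........
.................♣♣...........
                              
                              
                              


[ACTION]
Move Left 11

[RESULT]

                              
                              
                              
           ...~~..............
           .....~.............
           ...................
           ...................
           ...................
           ........~~~........
           ........~.~........
           ...................
           ...................
           ....@..............
           ...................
           ...................
           ...................
           ...................
           ............^......
           ......~..♣♣.^^.....
           ......~.~....^.....
           ......~..........♣♣
           .................♣♣
                              
                              
                              


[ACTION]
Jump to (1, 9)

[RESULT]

                              
                              
                              
              ...~~...........
              .....~..........
              ................
              ................
              ................
              ........~~~.....
              ........~.~.....
              ................
              ................
              .@..............
              ................
              ................
              ................
              ................
              ............^...
              ......~..♣♣.^^..
              ......~.~....^..
              ......~.........
              ................
                              
                              
                              


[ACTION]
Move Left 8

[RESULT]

                              
                              
                              
               ...~~..........
               .....~.........
               ...............
               ...............
               ...............
               ........~~~....
               ........~.~....
               ...............
               ...............
               @..............
               ...............
               ...............
               ...............
               ...............
               ............^..
               ......~..♣♣.^^.
               ......~.~....^.
               ......~........
               ...............
                              
                              
                              


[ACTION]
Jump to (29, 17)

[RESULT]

.........^......              
................              
................              
................              
................              
................              
................              
................              
................              
................              
................              
................              
...♣♣..........@              
...♣♣...........              
                              
                              
                              
                              
                              
                              
                              
                              
                              
                              
                              


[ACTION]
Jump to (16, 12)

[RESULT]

..~~......................... 
....~........................ 
............................. 
..........................♣♣. 
......................^...... 
.......~~~............^...... 
.......~.~................... 
............................. 
............................. 
............................. 
............................. 
............................. 
...............@............. 
............................. 
...........^................. 
.....~..♣♣.^^................ 
.....~.~....^................ 
.....~..........♣♣........... 
................♣♣........... 
                              
                              
                              
                              
                              
                              


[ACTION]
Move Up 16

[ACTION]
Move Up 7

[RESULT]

                              
                              
                              
                              
                              
                              
                              
                              
                              
                              
                              
                              
..~~...........@............. 
....~........................ 
............................. 
..........................♣♣. 
......................^...... 
.......~~~............^...... 
.......~.~................... 
............................. 
............................. 
............................. 
............................. 
............................. 
............................. 


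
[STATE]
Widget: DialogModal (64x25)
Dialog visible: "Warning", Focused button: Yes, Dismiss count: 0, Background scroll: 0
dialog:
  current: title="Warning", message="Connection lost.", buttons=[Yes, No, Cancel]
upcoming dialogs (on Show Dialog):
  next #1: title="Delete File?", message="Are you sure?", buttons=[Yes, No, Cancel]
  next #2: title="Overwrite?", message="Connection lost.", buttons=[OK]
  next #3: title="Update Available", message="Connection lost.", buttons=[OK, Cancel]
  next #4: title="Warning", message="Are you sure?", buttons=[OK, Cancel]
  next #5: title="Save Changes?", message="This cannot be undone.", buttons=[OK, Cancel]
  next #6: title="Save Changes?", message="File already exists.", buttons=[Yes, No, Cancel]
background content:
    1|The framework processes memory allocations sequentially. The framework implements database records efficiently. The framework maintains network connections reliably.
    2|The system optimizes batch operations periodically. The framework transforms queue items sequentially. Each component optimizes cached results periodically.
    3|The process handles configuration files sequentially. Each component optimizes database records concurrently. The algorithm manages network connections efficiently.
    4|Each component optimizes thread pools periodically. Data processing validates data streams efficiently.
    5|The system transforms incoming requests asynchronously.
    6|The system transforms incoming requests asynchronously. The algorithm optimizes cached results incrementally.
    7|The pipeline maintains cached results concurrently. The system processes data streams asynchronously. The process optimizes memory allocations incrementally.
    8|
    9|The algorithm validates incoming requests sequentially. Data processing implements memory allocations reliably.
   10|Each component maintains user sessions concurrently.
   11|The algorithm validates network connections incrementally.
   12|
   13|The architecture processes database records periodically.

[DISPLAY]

The framework processes memory allocations sequentially. The fra
The system optimizes batch operations periodically. The framewor
The process handles configuration files sequentially. Each compo
Each component optimizes thread pools periodically. Data process
The system transforms incoming requests asynchronously.         
The system transforms incoming requests asynchronously. The algo
The pipeline maintains cached results concurrently. The system p
                                                                
The algorithm validates incoming requests sequentially. Data pro
Each component maintains user sessions concurrently.            
The algorithm valida┌─────────────────────┐ incrementally.      
                    │       Warning       │                     
The architecture pro│   Connection lost.  │ periodically.       
                    │ [Yes]  No   Cancel  │                     
                    └─────────────────────┘                     
                                                                
                                                                
                                                                
                                                                
                                                                
                                                                
                                                                
                                                                
                                                                
                                                                


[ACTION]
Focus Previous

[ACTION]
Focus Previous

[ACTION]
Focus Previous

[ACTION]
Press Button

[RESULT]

The framework processes memory allocations sequentially. The fra
The system optimizes batch operations periodically. The framewor
The process handles configuration files sequentially. Each compo
Each component optimizes thread pools periodically. Data process
The system transforms incoming requests asynchronously.         
The system transforms incoming requests asynchronously. The algo
The pipeline maintains cached results concurrently. The system p
                                                                
The algorithm validates incoming requests sequentially. Data pro
Each component maintains user sessions concurrently.            
The algorithm validates network connections incrementally.      
                                                                
The architecture processes database records periodically.       
                                                                
                                                                
                                                                
                                                                
                                                                
                                                                
                                                                
                                                                
                                                                
                                                                
                                                                
                                                                


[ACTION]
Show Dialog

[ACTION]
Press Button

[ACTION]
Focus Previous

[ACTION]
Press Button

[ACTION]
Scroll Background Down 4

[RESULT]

The system transforms incoming requests asynchronously.         
The system transforms incoming requests asynchronously. The algo
The pipeline maintains cached results concurrently. The system p
                                                                
The algorithm validates incoming requests sequentially. Data pro
Each component maintains user sessions concurrently.            
The algorithm validates network connections incrementally.      
                                                                
The architecture processes database records periodically.       
                                                                
                                                                
                                                                
                                                                
                                                                
                                                                
                                                                
                                                                
                                                                
                                                                
                                                                
                                                                
                                                                
                                                                
                                                                
                                                                
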